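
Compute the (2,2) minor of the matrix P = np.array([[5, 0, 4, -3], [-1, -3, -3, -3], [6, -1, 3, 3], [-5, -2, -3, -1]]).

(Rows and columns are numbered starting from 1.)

3

Delete row 2 and column 2; the remaining 3×3 submatrix is [5 4 -3; 6 3 3; -5 -3 -1].
Its determinant is 3.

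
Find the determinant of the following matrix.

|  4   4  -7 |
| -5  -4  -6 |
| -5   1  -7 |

The determinant is 291.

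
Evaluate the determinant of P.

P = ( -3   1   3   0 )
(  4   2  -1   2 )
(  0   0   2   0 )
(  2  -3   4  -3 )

det(P) = 32

Expand along row 3 (it has 3 zeros):
  + (2) · M_33   where M_33 = det([-3 1 0; 4 2 2; 2 -3 -3]) = 16
det = (+1)·(2)·(16) = 32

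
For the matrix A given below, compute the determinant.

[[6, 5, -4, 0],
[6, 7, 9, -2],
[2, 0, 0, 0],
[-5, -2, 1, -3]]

det(A) = -450

Expand along row 3 (it has 3 zeros):
  + (2) · M_31   where M_31 = det([5 -4 0; 7 9 -2; -2 1 -3]) = -225
det = (+1)·(2)·(-225) = -450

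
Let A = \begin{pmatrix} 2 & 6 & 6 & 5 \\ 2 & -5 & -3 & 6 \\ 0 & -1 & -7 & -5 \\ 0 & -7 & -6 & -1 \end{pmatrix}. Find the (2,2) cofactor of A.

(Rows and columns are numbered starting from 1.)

Delete row 2 and column 2; the remaining 3×3 submatrix is [2 6 5; 0 -7 -5; 0 -6 -1].
Its determinant is -46.
The cofactor carries sign (−1)^(2+2) = +1, so C_{2,2} = +(-46) = -46.

-46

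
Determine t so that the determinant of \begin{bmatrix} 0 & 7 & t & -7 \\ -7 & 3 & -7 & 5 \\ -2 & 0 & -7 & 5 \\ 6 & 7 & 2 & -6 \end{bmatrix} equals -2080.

-3

Expanding along the column containing t, det(M) is linear in t: det(M) = (229)·t + (-1393).
Set (229)·t + (-1393) = -2080  ⇒  (229)·t = -687  ⇒  t = -3.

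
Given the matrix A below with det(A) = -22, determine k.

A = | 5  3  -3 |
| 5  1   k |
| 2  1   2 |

7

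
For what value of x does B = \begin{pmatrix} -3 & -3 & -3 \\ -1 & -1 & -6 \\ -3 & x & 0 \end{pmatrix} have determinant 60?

Expanding along the column containing x, det(B) is linear in x: det(B) = (-15)·x + (-45).
Set (-15)·x + (-45) = 60  ⇒  (-15)·x = 105  ⇒  x = -7.

-7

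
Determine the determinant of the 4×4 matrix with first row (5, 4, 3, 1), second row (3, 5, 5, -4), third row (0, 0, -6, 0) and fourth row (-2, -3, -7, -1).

Expand along row 3 (it has 3 zeros):
  + (-6) · M_33   where M_33 = det([5 4 1; 3 5 -4; -2 -3 -1]) = -40
det = (+1)·(-6)·(-40) = 240

The determinant is 240.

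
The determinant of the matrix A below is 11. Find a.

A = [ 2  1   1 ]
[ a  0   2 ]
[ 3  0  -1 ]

Expanding along the column containing a, det(A) is linear in a: det(A) = (1)·a + (6).
Set (1)·a + (6) = 11  ⇒  (1)·a = 5  ⇒  a = 5.

5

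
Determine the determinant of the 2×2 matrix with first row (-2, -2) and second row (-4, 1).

The determinant is -10.

det = (-2)·1 − (-2)·(-4) = -2 − 8 = -10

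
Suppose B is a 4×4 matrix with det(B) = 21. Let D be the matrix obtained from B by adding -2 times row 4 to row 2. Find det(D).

|D| = 21

Adding a multiple of one row to another leaves the determinant unchanged.
det(D) = (1)·(21) = 21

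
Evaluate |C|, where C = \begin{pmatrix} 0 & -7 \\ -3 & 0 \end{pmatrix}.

det(C) = -21

det(C) = 0·0 − (-7)·(-3) = 0 − 21 = -21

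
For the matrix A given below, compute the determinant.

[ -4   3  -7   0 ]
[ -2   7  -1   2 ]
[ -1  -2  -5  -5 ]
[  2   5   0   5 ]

Expand along row 1 (it has 1 zero):
  + (-4) · M_11   where M_11 = det([7 -1 2; -2 -5 -5; 5 0 5]) = -110
  − (3) · M_12   where M_12 = det([-2 -1 2; -1 -5 -5; 2 0 5]) = 75
  + (-7) · M_13   where M_13 = det([-2 7 2; -1 -2 -5; 2 5 5]) = -67
det = (+1)·(-4)·(-110) + (-1)·(3)·(75) + (+1)·(-7)·(-67) = 684

684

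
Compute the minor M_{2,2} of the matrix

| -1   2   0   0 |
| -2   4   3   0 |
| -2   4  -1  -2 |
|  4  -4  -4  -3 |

5

Delete row 2 and column 2; the remaining 3×3 submatrix is [-1 0 0; -2 -1 -2; 4 -4 -3].
Its determinant is 5.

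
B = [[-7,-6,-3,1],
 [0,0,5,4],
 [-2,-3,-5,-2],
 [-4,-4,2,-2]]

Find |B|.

Expand along row 2 (it has 2 zeros):
  − (5) · M_23   where M_23 = det([-7 -6 1; -2 -3 -2; -4 -4 -2]) = -14
  + (4) · M_24   where M_24 = det([-7 -6 -3; -2 -3 -5; -4 -4 2]) = 50
det = (-1)·(5)·(-14) + (+1)·(4)·(50) = 270

The determinant is 270.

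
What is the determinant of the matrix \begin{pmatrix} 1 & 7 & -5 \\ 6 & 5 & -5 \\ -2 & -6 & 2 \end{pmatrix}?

96

Expand along column 1:
  + 1 · |5 -5; -6 2| = 1·(10 − 30) = -20
  − 6 · |7 -5; -6 2| = −6·(14 − 30) = 96
  + (-2) · |7 -5; 5 -5| = (-2)·(-35 − (-25)) = 20
Sum: (-20) + (96) + (20) = 96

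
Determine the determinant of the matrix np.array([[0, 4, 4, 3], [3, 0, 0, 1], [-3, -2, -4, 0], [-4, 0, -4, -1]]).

-112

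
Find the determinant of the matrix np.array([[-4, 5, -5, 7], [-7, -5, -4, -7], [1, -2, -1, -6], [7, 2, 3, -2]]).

Expand along row 1:
  + (-4) · M_11   where M_11 = det([-5 -4 -7; -2 -1 -6; 2 3 -2]) = -8
  − (5) · M_12   where M_12 = det([-7 -4 -7; 1 -1 -6; 7 3 -2]) = -50
  + (-5) · M_13   where M_13 = det([-7 -5 -7; 1 -2 -6; 7 2 -2]) = -24
  − (7) · M_14   where M_14 = det([-7 -5 -4; 1 -2 -1; 7 2 3]) = 14
det = (+1)·(-4)·(-8) + (-1)·(5)·(-50) + (+1)·(-5)·(-24) + (-1)·(7)·(14) = 304

The determinant is 304.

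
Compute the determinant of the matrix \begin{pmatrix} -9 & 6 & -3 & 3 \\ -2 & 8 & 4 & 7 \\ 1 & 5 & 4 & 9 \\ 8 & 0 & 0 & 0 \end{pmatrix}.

Expand along row 4 (it has 3 zeros):
  − (8) · M_41   where M_41 = det([6 -3 3; 8 4 7; 5 4 9]) = 195
det = (-1)·(8)·(195) = -1560

-1560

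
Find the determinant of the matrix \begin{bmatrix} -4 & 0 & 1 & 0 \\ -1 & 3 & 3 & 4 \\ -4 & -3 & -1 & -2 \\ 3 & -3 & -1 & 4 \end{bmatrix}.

-12

Expand along row 1 (it has 2 zeros):
  + (-4) · M_11   where M_11 = det([3 3 4; -3 -1 -2; -3 -1 4]) = 36
  + (1) · M_13   where M_13 = det([-1 3 4; -4 -3 -2; 3 -3 4]) = 132
det = (+1)·(-4)·(36) + (+1)·(1)·(132) = -12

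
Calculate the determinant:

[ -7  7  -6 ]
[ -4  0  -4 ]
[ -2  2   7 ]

Expand along row 2:
  − (-4) · |7 -6; 2 7| = −(-4)·(49 − (-12)) = 244
  − (-4) · |-7 7; -2 2| = −(-4)·(-14 − (-14)) = 0
Sum: (244) + (0) = 244

244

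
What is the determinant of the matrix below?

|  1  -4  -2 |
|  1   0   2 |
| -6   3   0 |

Expand along column 2:
  − (-4) · |1 2; -6 0| = −(-4)·(0 − (-12)) = 48
  − 3 · |1 -2; 1 2| = −3·(2 − (-2)) = -12
Sum: (48) + (-12) = 36

The determinant is 36.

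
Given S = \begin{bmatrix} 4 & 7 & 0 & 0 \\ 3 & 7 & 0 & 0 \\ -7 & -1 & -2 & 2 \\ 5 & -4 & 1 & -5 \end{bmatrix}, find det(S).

S is block lower-triangular with a 2×2 block and a 2×2 block on the diagonal, so its determinant equals the product of the determinants of the diagonal blocks.
det of the 2×2 block = 7
det of the 2×2 block = 8
det = (7)·(8) = 56

|S| = 56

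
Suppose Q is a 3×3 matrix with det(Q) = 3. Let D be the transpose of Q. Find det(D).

det(Qᵀ) = det(Q).
det(D) = (1)·(3) = 3

3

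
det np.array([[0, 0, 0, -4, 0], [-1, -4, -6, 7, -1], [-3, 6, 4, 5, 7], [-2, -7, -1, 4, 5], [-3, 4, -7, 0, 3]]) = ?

-1936

Expand along row 1 (it has 4 zeros):
  − (-4) · M_14   where M_14 = det([-1 -4 -6 -1; -3 6 4 7; -2 -7 -1 5; -3 4 -7 3]) = -484
det = (-1)·(-4)·(-484) = -1936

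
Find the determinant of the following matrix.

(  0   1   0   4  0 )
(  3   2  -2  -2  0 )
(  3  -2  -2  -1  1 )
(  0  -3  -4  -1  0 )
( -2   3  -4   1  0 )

Expand along column 5 (it has 4 zeros):
  + (1) · M_35   where M_35 = det([0 1 0 4; 3 2 -2 -2; 0 -3 -4 -1; -2 3 -4 1]) = -388
det = (+1)·(1)·(-388) = -388

-388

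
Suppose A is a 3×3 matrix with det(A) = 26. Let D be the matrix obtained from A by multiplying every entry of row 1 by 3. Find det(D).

|D| = 78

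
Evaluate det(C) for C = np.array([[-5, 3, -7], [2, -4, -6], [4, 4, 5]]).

Expand along row 1:
  + (-5) · |-4 -6; 4 5| = (-5)·(-20 − (-24)) = -20
  − 3 · |2 -6; 4 5| = −3·(10 − (-24)) = -102
  + (-7) · |2 -4; 4 4| = (-7)·(8 − (-16)) = -168
Sum: (-20) + (-102) + (-168) = -290

-290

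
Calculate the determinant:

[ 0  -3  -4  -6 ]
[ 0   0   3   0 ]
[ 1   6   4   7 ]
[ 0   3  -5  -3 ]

81

Expand along row 2 (it has 3 zeros):
  − (3) · M_23   where M_23 = det([0 -3 -6; 1 6 7; 0 3 -3]) = -27
det = (-1)·(3)·(-27) = 81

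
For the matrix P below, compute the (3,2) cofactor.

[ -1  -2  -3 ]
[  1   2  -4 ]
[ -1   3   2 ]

The cofactor is -7.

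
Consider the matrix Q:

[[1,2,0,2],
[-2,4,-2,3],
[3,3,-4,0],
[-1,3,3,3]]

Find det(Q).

Expand along row 1 (it has 1 zero):
  + (1) · M_11   where M_11 = det([4 -2 3; 3 -4 0; 3 3 3]) = 33
  − (2) · M_12   where M_12 = det([-2 -2 3; 3 -4 0; -1 3 3]) = 57
  − (2) · M_14   where M_14 = det([-2 4 -2; 3 3 -4; -1 3 3]) = -86
det = (+1)·(1)·(33) + (-1)·(2)·(57) + (-1)·(2)·(-86) = 91

91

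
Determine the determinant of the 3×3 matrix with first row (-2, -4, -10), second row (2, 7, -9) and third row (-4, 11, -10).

The determinant is -782.

Expand along row 1:
  + (-2) · |7 -9; 11 -10| = (-2)·(-70 − (-99)) = -58
  − (-4) · |2 -9; -4 -10| = −(-4)·(-20 − 36) = -224
  + (-10) · |2 7; -4 11| = (-10)·(22 − (-28)) = -500
Sum: (-58) + (-224) + (-500) = -782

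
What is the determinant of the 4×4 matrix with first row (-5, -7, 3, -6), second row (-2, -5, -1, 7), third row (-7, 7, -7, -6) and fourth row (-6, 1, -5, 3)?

-824

Expand along row 1:
  + (-5) · M_11   where M_11 = det([-5 -1 7; 7 -7 -6; 1 -5 3]) = 86
  − (-7) · M_12   where M_12 = det([-2 -1 7; -7 -7 -6; -6 -5 3]) = -4
  + (3) · M_13   where M_13 = det([-2 -5 7; -7 7 -6; -6 1 3]) = -94
  − (-6) · M_14   where M_14 = det([-2 -5 -1; -7 7 -7; -6 1 -5]) = -14
det = (+1)·(-5)·(86) + (-1)·(-7)·(-4) + (+1)·(3)·(-94) + (-1)·(-6)·(-14) = -824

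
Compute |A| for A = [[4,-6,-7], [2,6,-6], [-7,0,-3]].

The determinant is -654.

Expand along row 3:
  + (-7) · |-6 -7; 6 -6| = (-7)·(36 − (-42)) = -546
  + (-3) · |4 -6; 2 6| = (-3)·(24 − (-12)) = -108
Sum: (-546) + (-108) = -654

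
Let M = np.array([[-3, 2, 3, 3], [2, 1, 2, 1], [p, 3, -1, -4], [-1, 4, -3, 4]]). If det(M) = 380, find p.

p = 9

Expanding along the column containing p, det(M) is linear in p: det(M) = (-11)·p + (479).
Set (-11)·p + (479) = 380  ⇒  (-11)·p = -99  ⇒  p = 9.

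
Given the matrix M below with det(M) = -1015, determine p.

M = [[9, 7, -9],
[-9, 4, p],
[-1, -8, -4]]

p = 1

Expanding along the column containing p, det(M) is linear in p: det(M) = (65)·p + (-1080).
Set (65)·p + (-1080) = -1015  ⇒  (65)·p = 65  ⇒  p = 1.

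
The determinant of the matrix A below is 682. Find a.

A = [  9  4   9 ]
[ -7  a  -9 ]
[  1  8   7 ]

Expanding along the row containing a, det(A) is linear in a: det(A) = (54)·a + (304).
Set (54)·a + (304) = 682  ⇒  (54)·a = 378  ⇒  a = 7.

a = 7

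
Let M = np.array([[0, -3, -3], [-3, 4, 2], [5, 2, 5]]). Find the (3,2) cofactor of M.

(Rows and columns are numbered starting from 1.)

Delete row 3 and column 2; the remaining 2×2 submatrix is [0 -3; -3 2].
Its determinant is 0·2 − (-3)·(-3) = -9.
The cofactor carries sign (−1)^(3+2) = −1, so C_{3,2} = −(-9) = 9.

9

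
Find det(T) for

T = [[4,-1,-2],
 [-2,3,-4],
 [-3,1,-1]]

Expand along row 1:
  + 4 · |3 -4; 1 -1| = 4·(-3 − (-4)) = 4
  − (-1) · |-2 -4; -3 -1| = −(-1)·(2 − 12) = -10
  + (-2) · |-2 3; -3 1| = (-2)·(-2 − (-9)) = -14
Sum: (4) + (-10) + (-14) = -20

det(T) = -20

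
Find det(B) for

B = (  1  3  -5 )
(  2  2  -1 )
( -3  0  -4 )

|B| = -5

Expand along column 2:
  − 3 · |2 -1; -3 -4| = −3·(-8 − 3) = 33
  + 2 · |1 -5; -3 -4| = 2·(-4 − 15) = -38
Sum: (33) + (-38) = -5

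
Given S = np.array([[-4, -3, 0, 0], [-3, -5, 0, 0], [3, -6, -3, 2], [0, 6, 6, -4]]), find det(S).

The determinant is 0.

S is block lower-triangular with a 2×2 block and a 2×2 block on the diagonal, so its determinant equals the product of the determinants of the diagonal blocks.
det of the 2×2 block = 11
det of the 2×2 block = 0
det = (11)·(0) = 0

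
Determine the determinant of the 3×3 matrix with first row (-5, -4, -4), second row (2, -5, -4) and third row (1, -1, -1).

Expand along row 1:
  + (-5) · |-5 -4; -1 -1| = (-5)·(5 − 4) = -5
  − (-4) · |2 -4; 1 -1| = −(-4)·(-2 − (-4)) = 8
  + (-4) · |2 -5; 1 -1| = (-4)·(-2 − (-5)) = -12
Sum: (-5) + (8) + (-12) = -9

-9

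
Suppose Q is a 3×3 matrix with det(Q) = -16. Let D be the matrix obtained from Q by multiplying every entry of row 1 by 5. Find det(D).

Scaling one row by 5 multiplies the determinant by 5.
det(D) = (5)·(-16) = -80

-80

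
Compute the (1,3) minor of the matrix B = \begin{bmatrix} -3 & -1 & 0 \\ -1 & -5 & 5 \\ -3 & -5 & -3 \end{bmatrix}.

Delete row 1 and column 3; the remaining 2×2 submatrix is [-1 -5; -3 -5].
Its determinant is (-1)·(-5) − (-5)·(-3) = -10.

The minor is -10.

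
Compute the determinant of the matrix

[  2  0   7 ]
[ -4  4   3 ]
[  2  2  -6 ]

The determinant is -172.

Expand along row 1:
  + 2 · |4 3; 2 -6| = 2·(-24 − 6) = -60
  + 7 · |-4 4; 2 2| = 7·(-8 − 8) = -112
Sum: (-60) + (-112) = -172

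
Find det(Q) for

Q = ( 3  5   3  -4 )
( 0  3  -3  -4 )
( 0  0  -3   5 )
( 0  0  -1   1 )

The determinant is 18.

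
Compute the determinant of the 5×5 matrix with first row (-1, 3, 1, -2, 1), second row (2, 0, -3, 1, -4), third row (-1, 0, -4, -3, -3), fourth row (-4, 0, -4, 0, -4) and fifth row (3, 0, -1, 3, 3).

1248

Expand along column 2 (it has 4 zeros):
  − (3) · M_12   where M_12 = det([2 -3 1 -4; -1 -4 -3 -3; -4 -4 0 -4; 3 -1 3 3]) = -416
det = (-1)·(3)·(-416) = 1248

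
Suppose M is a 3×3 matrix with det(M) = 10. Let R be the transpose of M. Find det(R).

det(Mᵀ) = det(M).
det(R) = (1)·(10) = 10

10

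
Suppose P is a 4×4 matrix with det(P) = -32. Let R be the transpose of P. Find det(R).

|R| = -32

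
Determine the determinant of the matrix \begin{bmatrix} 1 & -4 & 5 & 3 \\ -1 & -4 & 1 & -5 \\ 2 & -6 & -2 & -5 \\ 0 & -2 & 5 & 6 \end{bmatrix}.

Expand along row 4 (it has 1 zero):
  + (-2) · M_42   where M_42 = det([1 5 3; -1 1 -5; 2 -2 -5]) = -90
  − (5) · M_43   where M_43 = det([1 -4 3; -1 -4 -5; 2 -6 -5]) = 92
  + (6) · M_44   where M_44 = det([1 -4 5; -1 -4 1; 2 -6 -2]) = 84
det = (+1)·(-2)·(-90) + (-1)·(5)·(92) + (+1)·(6)·(84) = 224

The determinant is 224.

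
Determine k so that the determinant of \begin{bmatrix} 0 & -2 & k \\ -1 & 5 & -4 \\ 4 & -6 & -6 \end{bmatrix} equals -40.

Expanding along the column containing k, det(B) is linear in k: det(B) = (-14)·k + (44).
Set (-14)·k + (44) = -40  ⇒  (-14)·k = -84  ⇒  k = 6.

6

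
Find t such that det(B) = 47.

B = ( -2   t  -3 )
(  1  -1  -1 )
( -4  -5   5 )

0

Expanding along the row containing t, det(B) is linear in t: det(B) = (-1)·t + (47).
Set (-1)·t + (47) = 47  ⇒  (-1)·t = 0  ⇒  t = 0.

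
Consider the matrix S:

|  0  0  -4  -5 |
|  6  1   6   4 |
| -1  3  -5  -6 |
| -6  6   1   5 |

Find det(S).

The determinant is -75.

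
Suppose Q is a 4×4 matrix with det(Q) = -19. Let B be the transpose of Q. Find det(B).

det(Qᵀ) = det(Q).
det(B) = (1)·(-19) = -19

The determinant is -19.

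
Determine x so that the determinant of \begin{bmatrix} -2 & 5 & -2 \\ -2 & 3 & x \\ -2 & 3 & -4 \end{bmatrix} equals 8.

x = -6

Expanding along the column containing x, det(B) is linear in x: det(B) = (-4)·x + (-16).
Set (-4)·x + (-16) = 8  ⇒  (-4)·x = 24  ⇒  x = -6.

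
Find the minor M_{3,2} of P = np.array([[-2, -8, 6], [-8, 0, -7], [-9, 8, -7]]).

62

Delete row 3 and column 2; the remaining 2×2 submatrix is [-2 6; -8 -7].
Its determinant is (-2)·(-7) − 6·(-8) = 62.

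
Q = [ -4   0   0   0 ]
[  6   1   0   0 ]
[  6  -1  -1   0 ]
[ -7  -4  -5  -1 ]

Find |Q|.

Q is lower triangular, so det(Q) is the product of the diagonal entries:
det = (-4) · (1) · (-1) · (-1) = -4

-4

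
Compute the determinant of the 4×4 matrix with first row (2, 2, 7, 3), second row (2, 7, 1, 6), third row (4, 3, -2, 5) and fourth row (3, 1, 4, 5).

-328

Expand along row 1:
  + (2) · M_11   where M_11 = det([7 1 6; 3 -2 5; 1 4 5]) = -136
  − (2) · M_12   where M_12 = det([2 1 6; 4 -2 5; 3 4 5]) = 67
  + (7) · M_13   where M_13 = det([2 7 6; 4 3 5; 3 1 5]) = -45
  − (3) · M_14   where M_14 = det([2 7 1; 4 3 -2; 3 1 4]) = -131
det = (+1)·(2)·(-136) + (-1)·(2)·(67) + (+1)·(7)·(-45) + (-1)·(3)·(-131) = -328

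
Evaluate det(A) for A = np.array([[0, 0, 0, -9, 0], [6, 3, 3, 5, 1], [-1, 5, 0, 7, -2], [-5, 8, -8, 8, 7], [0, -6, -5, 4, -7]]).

|A| = 32247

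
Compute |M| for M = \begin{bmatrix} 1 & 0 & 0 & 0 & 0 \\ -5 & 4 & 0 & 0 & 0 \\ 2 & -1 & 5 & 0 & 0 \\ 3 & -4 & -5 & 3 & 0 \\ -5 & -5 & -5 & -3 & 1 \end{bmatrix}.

M is lower triangular, so det(M) is the product of the diagonal entries:
det = (1) · (4) · (5) · (3) · (1) = 60

The determinant is 60.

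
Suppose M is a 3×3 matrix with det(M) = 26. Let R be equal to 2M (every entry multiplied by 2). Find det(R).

For a 3×3 matrix, det(2M) = 2^3·det(M) = 8·det(M).
det(R) = (8)·(26) = 208

The determinant is 208.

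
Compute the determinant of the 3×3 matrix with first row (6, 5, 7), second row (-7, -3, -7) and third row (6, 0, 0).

Expand along row 3:
  + 6 · |5 7; -3 -7| = 6·(-35 − (-21)) = -84

-84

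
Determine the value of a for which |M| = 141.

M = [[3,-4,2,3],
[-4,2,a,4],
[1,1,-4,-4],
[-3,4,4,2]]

Expanding along the column containing a, det(M) is linear in a: det(M) = (-35)·a + (176).
Set (-35)·a + (176) = 141  ⇒  (-35)·a = -35  ⇒  a = 1.

a = 1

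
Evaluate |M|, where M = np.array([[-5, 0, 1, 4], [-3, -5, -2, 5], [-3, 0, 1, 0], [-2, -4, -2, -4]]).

Expand along row 3 (it has 2 zeros):
  + (-3) · M_31   where M_31 = det([0 1 4; -5 -2 5; -4 -2 -4]) = -32
  + (1) · M_33   where M_33 = det([-5 0 4; -3 -5 5; -2 -4 -4]) = -192
det = (+1)·(-3)·(-32) + (+1)·(1)·(-192) = -96

The determinant is -96.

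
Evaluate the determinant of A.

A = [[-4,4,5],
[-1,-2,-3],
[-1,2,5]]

Expand along row 1:
  + (-4) · |-2 -3; 2 5| = (-4)·(-10 − (-6)) = 16
  − 4 · |-1 -3; -1 5| = −4·(-5 − 3) = 32
  + 5 · |-1 -2; -1 2| = 5·(-2 − 2) = -20
Sum: (16) + (32) + (-20) = 28

28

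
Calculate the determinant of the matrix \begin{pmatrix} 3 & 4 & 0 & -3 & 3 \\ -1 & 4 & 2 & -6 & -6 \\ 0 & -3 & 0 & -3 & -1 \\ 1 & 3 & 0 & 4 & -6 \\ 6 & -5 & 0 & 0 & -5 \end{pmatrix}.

Expand along column 3 (it has 4 zeros):
  − (2) · M_23   where M_23 = det([3 4 -3 3; 0 -3 -3 -1; 1 3 4 -6; 6 -5 0 -5]) = -1092
det = (-1)·(2)·(-1092) = 2184

2184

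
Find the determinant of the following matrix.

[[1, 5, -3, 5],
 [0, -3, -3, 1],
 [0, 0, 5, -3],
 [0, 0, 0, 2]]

The determinant is -30.

The matrix is upper triangular, so the determinant is the product of the diagonal entries:
det = (1) · (-3) · (5) · (2) = -30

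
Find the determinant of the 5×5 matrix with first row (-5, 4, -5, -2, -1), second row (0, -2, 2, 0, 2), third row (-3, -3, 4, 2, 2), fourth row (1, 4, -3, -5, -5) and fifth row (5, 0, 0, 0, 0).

-140

Expand along row 5 (it has 4 zeros):
  + (5) · M_51   where M_51 = det([4 -5 -2 -1; -2 2 0 2; -3 4 2 2; 4 -3 -5 -5]) = -28
det = (+1)·(5)·(-28) = -140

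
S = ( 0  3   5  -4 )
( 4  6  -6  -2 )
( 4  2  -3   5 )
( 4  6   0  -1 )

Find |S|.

4

Expand along row 1 (it has 1 zero):
  − (3) · M_12   where M_12 = det([4 -6 -2; 4 -3 5; 4 0 -1]) = -156
  + (5) · M_13   where M_13 = det([4 6 -2; 4 2 5; 4 6 -1]) = -16
  − (-4) · M_14   where M_14 = det([4 6 -6; 4 2 -3; 4 6 0]) = -96
det = (-1)·(3)·(-156) + (+1)·(5)·(-16) + (-1)·(-4)·(-96) = 4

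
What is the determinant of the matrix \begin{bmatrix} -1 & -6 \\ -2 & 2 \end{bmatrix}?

The determinant is -14.

det = (-1)·2 − (-6)·(-2) = -2 − 12 = -14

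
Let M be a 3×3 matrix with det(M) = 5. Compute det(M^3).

125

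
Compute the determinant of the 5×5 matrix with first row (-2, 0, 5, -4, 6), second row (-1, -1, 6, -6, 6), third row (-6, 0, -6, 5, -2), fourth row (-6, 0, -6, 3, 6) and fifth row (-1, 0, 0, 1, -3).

24

Expand along column 2 (it has 4 zeros):
  + (-1) · M_22   where M_22 = det([-2 5 -4 6; -6 -6 5 -2; -6 -6 3 6; -1 0 1 -3]) = -24
det = (+1)·(-1)·(-24) = 24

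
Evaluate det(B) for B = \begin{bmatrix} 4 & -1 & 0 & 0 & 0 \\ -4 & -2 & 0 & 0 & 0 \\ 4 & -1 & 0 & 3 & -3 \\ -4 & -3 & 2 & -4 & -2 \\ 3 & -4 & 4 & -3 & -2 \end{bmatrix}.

B is block lower-triangular with a 2×2 block and a 3×3 block on the diagonal, so its determinant equals the product of the determinants of the diagonal blocks.
det of the 2×2 block = -12
det of the 3×3 block = -42
det = (-12)·(-42) = 504

504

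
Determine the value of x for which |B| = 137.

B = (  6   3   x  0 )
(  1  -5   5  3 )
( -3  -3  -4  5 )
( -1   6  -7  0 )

x = 5

Expanding along the row containing x, det(B) is linear in x: det(B) = (-68)·x + (477).
Set (-68)·x + (477) = 137  ⇒  (-68)·x = -340  ⇒  x = 5.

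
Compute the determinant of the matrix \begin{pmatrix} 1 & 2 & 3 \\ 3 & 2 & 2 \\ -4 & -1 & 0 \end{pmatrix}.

Expand along row 3:
  + (-4) · |2 3; 2 2| = (-4)·(4 − 6) = 8
  − (-1) · |1 3; 3 2| = −(-1)·(2 − 9) = -7
Sum: (8) + (-7) = 1

1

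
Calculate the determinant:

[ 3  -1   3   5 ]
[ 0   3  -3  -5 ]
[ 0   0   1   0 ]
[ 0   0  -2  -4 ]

The matrix is block upper-triangular with a 2×2 block and a 2×2 block on the diagonal, so its determinant equals the product of the determinants of the diagonal blocks.
det of the 2×2 block = 9
det of the 2×2 block = -4
det = (9)·(-4) = -36

The determinant is -36.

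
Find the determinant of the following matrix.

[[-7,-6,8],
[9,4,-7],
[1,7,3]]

249

Expand along column 1:
  + (-7) · |4 -7; 7 3| = (-7)·(12 − (-49)) = -427
  − 9 · |-6 8; 7 3| = −9·(-18 − 56) = 666
  + 1 · |-6 8; 4 -7| = 1·(42 − 32) = 10
Sum: (-427) + (666) + (10) = 249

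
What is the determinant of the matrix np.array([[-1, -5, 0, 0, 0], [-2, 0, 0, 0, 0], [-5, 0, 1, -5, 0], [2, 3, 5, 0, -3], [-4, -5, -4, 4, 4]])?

The matrix is block lower-triangular with a 2×2 block and a 3×3 block on the diagonal, so its determinant equals the product of the determinants of the diagonal blocks.
det of the 2×2 block = -10
det of the 3×3 block = 52
det = (-10)·(52) = -520

-520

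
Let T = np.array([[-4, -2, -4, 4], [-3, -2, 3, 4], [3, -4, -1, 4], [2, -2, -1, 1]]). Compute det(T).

Expand along row 1:
  + (-4) · M_11   where M_11 = det([-2 3 4; -4 -1 4; -2 -1 1]) = -10
  − (-2) · M_12   where M_12 = det([-3 3 4; 3 -1 4; 2 -1 1]) = 2
  + (-4) · M_13   where M_13 = det([-3 -2 4; 3 -4 4; 2 -2 1]) = -14
  − (4) · M_14   where M_14 = det([-3 -2 3; 3 -4 -1; 2 -2 -1]) = -2
det = (+1)·(-4)·(-10) + (-1)·(-2)·(2) + (+1)·(-4)·(-14) + (-1)·(4)·(-2) = 108

The determinant is 108.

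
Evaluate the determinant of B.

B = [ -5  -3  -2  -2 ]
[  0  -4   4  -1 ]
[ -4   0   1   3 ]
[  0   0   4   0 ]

-320

Expand along row 4 (it has 3 zeros):
  − (4) · M_43   where M_43 = det([-5 -3 -2; 0 -4 -1; -4 0 3]) = 80
det = (-1)·(4)·(80) = -320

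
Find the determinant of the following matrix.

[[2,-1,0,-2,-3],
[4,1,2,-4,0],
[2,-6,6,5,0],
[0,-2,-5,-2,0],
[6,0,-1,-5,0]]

Expand along column 5 (it has 4 zeros):
  + (-3) · M_15   where M_15 = det([4 1 2 -4; 2 -6 6 5; 0 -2 -5 -2; 6 0 -1 -5]) = 452
det = (+1)·(-3)·(452) = -1356

-1356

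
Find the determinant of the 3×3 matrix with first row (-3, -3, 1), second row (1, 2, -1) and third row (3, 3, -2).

Expand along row 1:
  + (-3) · |2 -1; 3 -2| = (-3)·(-4 − (-3)) = 3
  − (-3) · |1 -1; 3 -2| = −(-3)·(-2 − (-3)) = 3
  + 1 · |1 2; 3 3| = 1·(3 − 6) = -3
Sum: (3) + (3) + (-3) = 3

3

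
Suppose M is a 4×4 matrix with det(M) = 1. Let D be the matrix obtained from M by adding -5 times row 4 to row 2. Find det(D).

Adding a multiple of one row to another leaves the determinant unchanged.
det(D) = (1)·(1) = 1

1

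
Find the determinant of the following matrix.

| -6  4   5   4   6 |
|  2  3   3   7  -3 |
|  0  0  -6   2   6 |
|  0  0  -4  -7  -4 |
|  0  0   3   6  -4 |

The matrix is block upper-triangular with a 2×2 block and a 3×3 block on the diagonal, so its determinant equals the product of the determinants of the diagonal blocks.
det of the 2×2 block = -26
det of the 3×3 block = -386
det = (-26)·(-386) = 10036

10036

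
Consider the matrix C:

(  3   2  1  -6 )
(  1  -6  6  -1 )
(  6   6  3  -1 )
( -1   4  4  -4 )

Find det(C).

Expand along row 1:
  + (3) · M_11   where M_11 = det([-6 6 -1; 6 3 -1; 4 4 -4]) = 156
  − (2) · M_12   where M_12 = det([1 6 -1; 6 3 -1; -1 4 -4]) = 115
  + (1) · M_13   where M_13 = det([1 -6 -1; 6 6 -1; -1 4 -4]) = -200
  − (-6) · M_14   where M_14 = det([1 -6 6; 6 6 3; -1 4 4]) = 354
det = (+1)·(3)·(156) + (-1)·(2)·(115) + (+1)·(1)·(-200) + (-1)·(-6)·(354) = 2162

2162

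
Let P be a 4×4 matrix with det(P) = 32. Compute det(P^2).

det(P^2) = (det P)^2 = (32)^2 = 1024

The determinant is 1024.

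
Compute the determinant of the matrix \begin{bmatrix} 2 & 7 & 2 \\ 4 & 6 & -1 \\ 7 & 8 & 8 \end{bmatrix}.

Expand along column 1:
  + 2 · |6 -1; 8 8| = 2·(48 − (-8)) = 112
  − 4 · |7 2; 8 8| = −4·(56 − 16) = -160
  + 7 · |7 2; 6 -1| = 7·(-7 − 12) = -133
Sum: (112) + (-160) + (-133) = -181

The determinant is -181.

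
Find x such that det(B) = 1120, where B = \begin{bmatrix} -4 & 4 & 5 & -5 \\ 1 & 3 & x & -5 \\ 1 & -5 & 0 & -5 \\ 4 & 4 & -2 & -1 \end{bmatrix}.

x = 5

Expanding along the column containing x, det(B) is linear in x: det(B) = (296)·x + (-360).
Set (296)·x + (-360) = 1120  ⇒  (296)·x = 1480  ⇒  x = 5.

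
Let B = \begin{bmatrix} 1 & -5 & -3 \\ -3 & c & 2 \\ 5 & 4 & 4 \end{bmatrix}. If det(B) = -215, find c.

c = -7

Expanding along the row containing c, det(B) is linear in c: det(B) = (19)·c + (-82).
Set (19)·c + (-82) = -215  ⇒  (19)·c = -133  ⇒  c = -7.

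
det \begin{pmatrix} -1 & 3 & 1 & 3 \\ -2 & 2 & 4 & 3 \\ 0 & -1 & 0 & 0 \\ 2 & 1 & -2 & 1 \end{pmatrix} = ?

Expand along row 3 (it has 3 zeros):
  − (-1) · M_32   where M_32 = det([-1 1 3; -2 4 3; 2 -2 1]) = -14
det = (-1)·(-1)·(-14) = -14

-14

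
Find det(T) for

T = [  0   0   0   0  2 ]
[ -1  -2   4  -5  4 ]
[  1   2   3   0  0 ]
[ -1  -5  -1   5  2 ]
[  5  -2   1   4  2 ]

The determinant is 1332.

Expand along row 1 (it has 4 zeros):
  + (2) · M_15   where M_15 = det([-1 -2 4 -5; 1 2 3 0; -1 -5 -1 5; 5 -2 1 4]) = 666
det = (+1)·(2)·(666) = 1332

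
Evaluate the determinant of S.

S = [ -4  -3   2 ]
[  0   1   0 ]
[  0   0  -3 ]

S is upper triangular, so det(S) is the product of the diagonal entries:
det = (-4) · (1) · (-3) = 12

12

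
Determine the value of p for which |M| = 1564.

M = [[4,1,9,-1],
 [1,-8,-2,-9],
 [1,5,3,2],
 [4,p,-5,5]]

6

Expanding along the column containing p, det(M) is linear in p: det(M) = (-12)·p + (1636).
Set (-12)·p + (1636) = 1564  ⇒  (-12)·p = -72  ⇒  p = 6.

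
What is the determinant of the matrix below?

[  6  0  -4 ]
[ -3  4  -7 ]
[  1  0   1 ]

Expand along column 2:
  + 4 · |6 -4; 1 1| = 4·(6 − (-4)) = 40

The determinant is 40.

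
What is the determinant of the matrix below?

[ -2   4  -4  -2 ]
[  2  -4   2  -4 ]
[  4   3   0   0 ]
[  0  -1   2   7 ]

The determinant is -124.

Expand along row 3 (it has 2 zeros):
  + (4) · M_31   where M_31 = det([4 -4 -2; -4 2 -4; -1 2 7]) = -28
  − (3) · M_32   where M_32 = det([-2 -4 -2; 2 2 -4; 0 2 7]) = 4
det = (+1)·(4)·(-28) + (-1)·(3)·(4) = -124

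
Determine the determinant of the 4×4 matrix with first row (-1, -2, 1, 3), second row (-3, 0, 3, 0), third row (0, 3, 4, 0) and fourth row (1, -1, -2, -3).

81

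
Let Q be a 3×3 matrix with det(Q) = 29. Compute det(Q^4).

707281

det(Q^4) = (det Q)^4 = (29)^4 = 707281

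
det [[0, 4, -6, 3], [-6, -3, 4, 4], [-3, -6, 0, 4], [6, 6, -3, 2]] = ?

-1497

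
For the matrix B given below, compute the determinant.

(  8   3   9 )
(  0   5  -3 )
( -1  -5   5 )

|B| = 134

Expand along row 2:
  + 5 · |8 9; -1 5| = 5·(40 − (-9)) = 245
  − (-3) · |8 3; -1 -5| = −(-3)·(-40 − (-3)) = -111
Sum: (245) + (-111) = 134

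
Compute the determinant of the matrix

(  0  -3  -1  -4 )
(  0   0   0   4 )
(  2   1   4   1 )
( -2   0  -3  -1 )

The determinant is 16.

Expand along row 2 (it has 3 zeros):
  + (4) · M_24   where M_24 = det([0 -3 -1; 2 1 4; -2 0 -3]) = 4
det = (+1)·(4)·(4) = 16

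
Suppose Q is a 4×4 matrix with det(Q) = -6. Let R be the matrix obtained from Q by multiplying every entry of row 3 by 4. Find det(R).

-24

Scaling one row by 4 multiplies the determinant by 4.
det(R) = (4)·(-6) = -24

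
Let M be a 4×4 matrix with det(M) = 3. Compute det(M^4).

det(M^4) = (det M)^4 = (3)^4 = 81

81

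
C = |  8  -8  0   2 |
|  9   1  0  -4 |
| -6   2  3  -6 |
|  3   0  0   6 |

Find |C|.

1710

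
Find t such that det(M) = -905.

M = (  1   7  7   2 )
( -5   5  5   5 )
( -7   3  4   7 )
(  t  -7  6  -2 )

Expanding along the row containing t, det(M) is linear in t: det(M) = (25)·t + (-755).
Set (25)·t + (-755) = -905  ⇒  (25)·t = -150  ⇒  t = -6.

-6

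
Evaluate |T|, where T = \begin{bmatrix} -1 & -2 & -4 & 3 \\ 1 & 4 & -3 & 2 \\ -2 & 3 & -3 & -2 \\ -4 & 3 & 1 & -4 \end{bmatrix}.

Expand along row 1:
  + (-1) · M_11   where M_11 = det([4 -3 2; 3 -3 -2; 3 1 -4]) = 62
  − (-2) · M_12   where M_12 = det([1 -3 2; -2 -3 -2; -4 1 -4]) = -14
  + (-4) · M_13   where M_13 = det([1 4 2; -2 3 -2; -4 3 -4]) = 6
  − (3) · M_14   where M_14 = det([1 4 -3; -2 3 -3; -4 3 1]) = 50
det = (+1)·(-1)·(62) + (-1)·(-2)·(-14) + (+1)·(-4)·(6) + (-1)·(3)·(50) = -264

|T| = -264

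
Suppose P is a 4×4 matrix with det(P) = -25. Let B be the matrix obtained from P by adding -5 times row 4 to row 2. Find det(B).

-25

Adding a multiple of one row to another leaves the determinant unchanged.
det(B) = (1)·(-25) = -25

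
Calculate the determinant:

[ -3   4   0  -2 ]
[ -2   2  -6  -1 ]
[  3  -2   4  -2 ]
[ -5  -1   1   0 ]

The determinant is 434.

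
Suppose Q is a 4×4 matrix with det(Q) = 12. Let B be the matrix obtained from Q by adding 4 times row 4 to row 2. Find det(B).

Adding a multiple of one row to another leaves the determinant unchanged.
det(B) = (1)·(12) = 12

12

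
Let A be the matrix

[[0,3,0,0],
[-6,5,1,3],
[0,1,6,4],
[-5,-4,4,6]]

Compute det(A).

Expand along row 1 (it has 3 zeros):
  − (3) · M_12   where M_12 = det([-6 1 3; 0 6 4; -5 4 6]) = -50
det = (-1)·(3)·(-50) = 150

The determinant is 150.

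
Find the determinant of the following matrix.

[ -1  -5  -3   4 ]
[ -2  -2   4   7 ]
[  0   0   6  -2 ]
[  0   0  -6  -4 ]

The matrix is block upper-triangular with a 2×2 block and a 2×2 block on the diagonal, so its determinant equals the product of the determinants of the diagonal blocks.
det of the 2×2 block = -8
det of the 2×2 block = -36
det = (-8)·(-36) = 288

The determinant is 288.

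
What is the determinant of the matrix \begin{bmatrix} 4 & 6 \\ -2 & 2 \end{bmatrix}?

det = 4·2 − 6·(-2) = 8 − (-12) = 20

20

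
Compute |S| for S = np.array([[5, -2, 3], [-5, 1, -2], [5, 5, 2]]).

Expand along column 1:
  + 5 · |1 -2; 5 2| = 5·(2 − (-10)) = 60
  − (-5) · |-2 3; 5 2| = −(-5)·(-4 − 15) = -95
  + 5 · |-2 3; 1 -2| = 5·(4 − 3) = 5
Sum: (60) + (-95) + (5) = -30

The determinant is -30.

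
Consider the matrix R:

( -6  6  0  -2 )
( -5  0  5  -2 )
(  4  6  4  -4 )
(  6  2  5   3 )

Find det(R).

2536

Expand along row 1 (it has 1 zero):
  + (-6) · M_11   where M_11 = det([0 5 -2; 6 4 -4; 2 5 3]) = -174
  − (6) · M_12   where M_12 = det([-5 5 -2; 4 4 -4; 6 5 3]) = -332
  − (-2) · M_14   where M_14 = det([-5 0 5; 4 6 4; 6 2 5]) = -250
det = (+1)·(-6)·(-174) + (-1)·(6)·(-332) + (-1)·(-2)·(-250) = 2536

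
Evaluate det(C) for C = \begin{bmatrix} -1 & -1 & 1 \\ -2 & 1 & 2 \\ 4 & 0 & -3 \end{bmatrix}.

Expand along column 2:
  − (-1) · |-2 2; 4 -3| = −(-1)·(6 − 8) = -2
  + 1 · |-1 1; 4 -3| = 1·(3 − 4) = -1
Sum: (-2) + (-1) = -3

|C| = -3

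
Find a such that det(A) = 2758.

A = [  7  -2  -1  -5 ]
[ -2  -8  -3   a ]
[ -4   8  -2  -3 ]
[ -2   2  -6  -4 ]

-6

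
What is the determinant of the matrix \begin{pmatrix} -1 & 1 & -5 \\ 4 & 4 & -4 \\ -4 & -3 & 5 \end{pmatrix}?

-32

Expand along column 1:
  + (-1) · |4 -4; -3 5| = (-1)·(20 − 12) = -8
  − 4 · |1 -5; -3 5| = −4·(5 − 15) = 40
  + (-4) · |1 -5; 4 -4| = (-4)·(-4 − (-20)) = -64
Sum: (-8) + (40) + (-64) = -32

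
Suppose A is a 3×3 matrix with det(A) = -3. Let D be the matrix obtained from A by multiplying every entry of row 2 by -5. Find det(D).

|D| = 15

Scaling one row by -5 multiplies the determinant by -5.
det(D) = (-5)·(-3) = 15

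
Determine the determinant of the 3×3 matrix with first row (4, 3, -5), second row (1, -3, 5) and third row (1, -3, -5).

Expand along column 1:
  + 4 · |-3 5; -3 -5| = 4·(15 − (-15)) = 120
  − 1 · |3 -5; -3 -5| = −1·(-15 − 15) = 30
  + 1 · |3 -5; -3 5| = 1·(15 − 15) = 0
Sum: (120) + (30) + (0) = 150

150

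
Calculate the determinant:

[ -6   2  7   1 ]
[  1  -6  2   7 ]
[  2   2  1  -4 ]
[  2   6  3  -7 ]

Expand along row 1:
  + (-6) · M_11   where M_11 = det([-6 2 7; 2 1 -4; 6 3 -7]) = -50
  − (2) · M_12   where M_12 = det([1 2 7; 2 1 -4; 2 3 -7]) = 45
  + (7) · M_13   where M_13 = det([1 -6 7; 2 2 -4; 2 6 -7]) = 30
  − (1) · M_14   where M_14 = det([1 -6 2; 2 2 1; 2 6 3]) = 40
det = (+1)·(-6)·(-50) + (-1)·(2)·(45) + (+1)·(7)·(30) + (-1)·(1)·(40) = 380

380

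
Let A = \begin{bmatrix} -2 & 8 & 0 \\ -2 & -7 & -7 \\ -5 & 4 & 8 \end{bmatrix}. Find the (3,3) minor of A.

Delete row 3 and column 3; the remaining 2×2 submatrix is [-2 8; -2 -7].
Its determinant is (-2)·(-7) − 8·(-2) = 30.

30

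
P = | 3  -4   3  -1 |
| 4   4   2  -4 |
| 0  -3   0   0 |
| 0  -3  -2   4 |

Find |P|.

|P| = -120

Expand along row 3 (it has 3 zeros):
  − (-3) · M_32   where M_32 = det([3 3 -1; 4 2 -4; 0 -2 4]) = -40
det = (-1)·(-3)·(-40) = -120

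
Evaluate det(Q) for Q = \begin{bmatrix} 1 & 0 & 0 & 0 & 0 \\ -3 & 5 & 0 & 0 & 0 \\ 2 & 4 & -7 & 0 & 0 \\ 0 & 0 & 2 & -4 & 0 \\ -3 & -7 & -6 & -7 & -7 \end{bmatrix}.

-980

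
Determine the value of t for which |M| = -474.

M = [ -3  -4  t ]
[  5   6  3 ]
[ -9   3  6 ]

Expanding along the row containing t, det(M) is linear in t: det(M) = (69)·t + (147).
Set (69)·t + (147) = -474  ⇒  (69)·t = -621  ⇒  t = -9.

t = -9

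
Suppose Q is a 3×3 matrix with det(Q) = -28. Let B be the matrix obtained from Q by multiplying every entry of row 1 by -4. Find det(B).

det(B) = 112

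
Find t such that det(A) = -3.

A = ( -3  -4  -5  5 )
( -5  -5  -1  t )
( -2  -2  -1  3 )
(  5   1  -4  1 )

t = 9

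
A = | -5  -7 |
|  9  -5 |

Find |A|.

det(A) = (-5)·(-5) − (-7)·9 = 25 − (-63) = 88

The determinant is 88.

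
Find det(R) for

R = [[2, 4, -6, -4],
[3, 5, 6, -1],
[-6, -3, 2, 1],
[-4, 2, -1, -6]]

Expand along row 1:
  + (2) · M_11   where M_11 = det([5 6 -1; -3 2 1; 2 -1 -6]) = -150
  − (4) · M_12   where M_12 = det([3 6 -1; -6 2 1; -4 -1 -6]) = -287
  + (-6) · M_13   where M_13 = det([3 5 -1; -6 -3 1; -4 2 -6]) = -128
  − (-4) · M_14   where M_14 = det([3 5 6; -6 -3 2; -4 2 -1]) = -217
det = (+1)·(2)·(-150) + (-1)·(4)·(-287) + (+1)·(-6)·(-128) + (-1)·(-4)·(-217) = 748

748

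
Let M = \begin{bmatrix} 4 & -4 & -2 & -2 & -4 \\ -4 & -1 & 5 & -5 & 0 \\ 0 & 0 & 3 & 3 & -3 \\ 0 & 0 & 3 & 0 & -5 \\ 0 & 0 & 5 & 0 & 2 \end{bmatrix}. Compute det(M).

M is block upper-triangular with a 2×2 block and a 3×3 block on the diagonal, so its determinant equals the product of the determinants of the diagonal blocks.
det of the 2×2 block = -20
det of the 3×3 block = -93
det = (-20)·(-93) = 1860

1860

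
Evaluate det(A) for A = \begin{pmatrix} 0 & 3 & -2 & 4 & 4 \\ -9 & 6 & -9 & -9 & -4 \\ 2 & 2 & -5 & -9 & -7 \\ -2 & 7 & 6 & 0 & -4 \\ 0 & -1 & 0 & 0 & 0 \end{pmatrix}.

Expand along row 5 (it has 4 zeros):
  − (-1) · M_52   where M_52 = det([0 -2 4 4; -9 -9 -9 -4; 2 -5 -9 -7; -2 6 0 -4]) = -1292
det = (-1)·(-1)·(-1292) = -1292

The determinant is -1292.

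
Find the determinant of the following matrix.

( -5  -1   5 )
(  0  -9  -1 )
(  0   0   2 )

90

The matrix is upper triangular, so the determinant is the product of the diagonal entries:
det = (-5) · (-9) · (2) = 90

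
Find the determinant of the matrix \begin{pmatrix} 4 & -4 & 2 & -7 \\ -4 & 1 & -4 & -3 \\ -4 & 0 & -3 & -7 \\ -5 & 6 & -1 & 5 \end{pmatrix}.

Expand along row 3 (it has 1 zero):
  + (-4) · M_31   where M_31 = det([-4 2 -7; 1 -4 -3; 6 -1 5]) = -115
  + (-3) · M_33   where M_33 = det([4 -4 -7; -4 1 -3; -5 6 5]) = 85
  − (-7) · M_34   where M_34 = det([4 -4 2; -4 1 -4; -5 6 -1]) = -10
det = (+1)·(-4)·(-115) + (+1)·(-3)·(85) + (-1)·(-7)·(-10) = 135

135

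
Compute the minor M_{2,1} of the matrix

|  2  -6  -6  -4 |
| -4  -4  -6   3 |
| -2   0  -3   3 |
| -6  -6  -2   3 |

198

Delete row 2 and column 1; the remaining 3×3 submatrix is [-6 -6 -4; 0 -3 3; -6 -2 3].
Its determinant is 198.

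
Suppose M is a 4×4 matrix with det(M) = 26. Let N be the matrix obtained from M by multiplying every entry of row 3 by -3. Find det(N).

The determinant is -78.

Scaling one row by -3 multiplies the determinant by -3.
det(N) = (-3)·(26) = -78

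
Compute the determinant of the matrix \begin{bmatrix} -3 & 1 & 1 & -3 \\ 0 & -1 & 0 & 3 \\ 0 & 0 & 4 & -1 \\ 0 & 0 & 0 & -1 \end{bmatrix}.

The matrix is upper triangular, so the determinant is the product of the diagonal entries:
det = (-3) · (-1) · (4) · (-1) = -12

-12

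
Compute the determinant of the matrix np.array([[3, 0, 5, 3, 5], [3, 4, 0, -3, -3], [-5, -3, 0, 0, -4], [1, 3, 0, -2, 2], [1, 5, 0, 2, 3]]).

Expand along column 3 (it has 4 zeros):
  + (5) · M_13   where M_13 = det([3 4 -3 -3; -5 -3 0 -4; 1 3 -2 2; 1 5 2 3]) = -442
det = (+1)·(5)·(-442) = -2210

The determinant is -2210.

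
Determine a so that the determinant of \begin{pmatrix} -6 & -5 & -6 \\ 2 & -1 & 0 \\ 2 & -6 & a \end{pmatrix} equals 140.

a = 5

Expanding along the column containing a, det(M) is linear in a: det(M) = (16)·a + (60).
Set (16)·a + (60) = 140  ⇒  (16)·a = 80  ⇒  a = 5.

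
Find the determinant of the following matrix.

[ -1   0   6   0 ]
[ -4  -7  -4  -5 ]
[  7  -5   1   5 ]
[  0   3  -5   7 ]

3162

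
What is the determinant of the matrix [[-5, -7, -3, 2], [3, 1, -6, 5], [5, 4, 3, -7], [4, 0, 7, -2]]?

Expand along row 4 (it has 1 zero):
  − (4) · M_41   where M_41 = det([-7 -3 2; 1 -6 5; 4 3 -7]) = -216
  − (7) · M_43   where M_43 = det([-5 -7 2; 3 1 5; 5 4 -7]) = -173
  + (-2) · M_44   where M_44 = det([-5 -7 -3; 3 1 -6; 5 4 3]) = 117
det = (-1)·(4)·(-216) + (-1)·(7)·(-173) + (+1)·(-2)·(117) = 1841

1841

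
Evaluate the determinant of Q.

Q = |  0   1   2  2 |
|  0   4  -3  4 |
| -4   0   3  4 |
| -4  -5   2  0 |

Expand along column 1 (it has 2 zeros):
  + (-4) · M_31   where M_31 = det([1 2 2; 4 -3 4; -5 2 0]) = -62
  − (-4) · M_41   where M_41 = det([1 2 2; 4 -3 4; 0 3 4]) = -32
det = (+1)·(-4)·(-62) + (-1)·(-4)·(-32) = 120

det(Q) = 120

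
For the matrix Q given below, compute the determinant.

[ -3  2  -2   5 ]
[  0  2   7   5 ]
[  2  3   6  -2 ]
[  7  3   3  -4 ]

Expand along row 2 (it has 1 zero):
  + (2) · M_22   where M_22 = det([-3 -2 5; 2 6 -2; 7 3 -4]) = -114
  − (7) · M_23   where M_23 = det([-3 2 5; 2 3 -2; 7 3 -4]) = -69
  + (5) · M_24   where M_24 = det([-3 2 -2; 2 3 6; 7 3 3]) = 129
det = (+1)·(2)·(-114) + (-1)·(7)·(-69) + (+1)·(5)·(129) = 900

The determinant is 900.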